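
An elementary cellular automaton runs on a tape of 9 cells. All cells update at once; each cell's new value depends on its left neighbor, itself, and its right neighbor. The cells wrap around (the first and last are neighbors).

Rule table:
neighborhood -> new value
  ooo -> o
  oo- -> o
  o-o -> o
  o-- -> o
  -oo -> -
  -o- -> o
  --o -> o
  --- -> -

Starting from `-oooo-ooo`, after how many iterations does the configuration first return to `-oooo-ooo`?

o-oooo-oo
oo-oooo-o
ooo-oooo-
-ooo-oooo
o-ooo-ooo
oo-ooo-oo
ooo-ooo-o
oooo-ooo-
-oooo-ooo

9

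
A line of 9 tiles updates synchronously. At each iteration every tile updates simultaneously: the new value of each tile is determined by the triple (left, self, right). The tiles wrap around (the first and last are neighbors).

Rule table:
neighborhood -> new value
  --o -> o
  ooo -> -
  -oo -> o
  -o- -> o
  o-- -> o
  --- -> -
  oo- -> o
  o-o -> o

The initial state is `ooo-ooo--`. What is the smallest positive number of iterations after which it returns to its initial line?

iteration 1: o-ooo-ooo
iteration 2: ooo-ooo--

2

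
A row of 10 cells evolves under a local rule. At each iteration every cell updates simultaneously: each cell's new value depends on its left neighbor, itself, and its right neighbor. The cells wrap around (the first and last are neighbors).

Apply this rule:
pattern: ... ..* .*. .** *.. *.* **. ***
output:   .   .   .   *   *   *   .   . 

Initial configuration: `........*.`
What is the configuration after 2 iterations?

*.........

.........*
*.........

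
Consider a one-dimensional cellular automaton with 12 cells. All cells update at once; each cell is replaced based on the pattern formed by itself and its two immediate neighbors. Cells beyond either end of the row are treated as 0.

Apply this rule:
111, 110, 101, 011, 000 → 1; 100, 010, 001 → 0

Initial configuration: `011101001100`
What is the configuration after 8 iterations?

011111111110

011110001101
011110101110
011111011110
011111111110
011111111110  (fixed point — unchanged through iteration 8)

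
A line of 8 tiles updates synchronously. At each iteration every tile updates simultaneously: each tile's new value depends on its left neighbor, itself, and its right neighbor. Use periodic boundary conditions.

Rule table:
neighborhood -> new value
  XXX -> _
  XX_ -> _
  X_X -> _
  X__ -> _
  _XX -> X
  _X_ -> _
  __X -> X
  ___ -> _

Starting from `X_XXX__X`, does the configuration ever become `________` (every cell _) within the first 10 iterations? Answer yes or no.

iteration 1: __X___XX
iteration 2: _X___XX_
iteration 3: X___XX__
iteration 4: ___XX__X
iteration 5: __XX__X_
iteration 6: _XX__X__
iteration 7: XX__X___
iteration 8: X__X___X
iteration 9: __X___XX  (repeats iteration 1; period 8)
iteration 10: _X___XX_
iteration 10 is _X___XX_, still not uniform _

no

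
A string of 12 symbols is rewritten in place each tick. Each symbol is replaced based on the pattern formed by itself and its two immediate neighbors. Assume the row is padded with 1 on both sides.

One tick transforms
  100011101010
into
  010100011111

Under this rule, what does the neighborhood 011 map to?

0

At position 4 the neighborhood is 011; the next row has 0 there.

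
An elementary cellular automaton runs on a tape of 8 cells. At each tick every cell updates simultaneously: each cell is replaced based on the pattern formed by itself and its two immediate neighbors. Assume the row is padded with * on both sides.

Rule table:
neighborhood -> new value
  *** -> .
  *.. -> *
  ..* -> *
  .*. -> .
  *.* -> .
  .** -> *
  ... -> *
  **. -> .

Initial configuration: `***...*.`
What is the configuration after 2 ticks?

...***..
****..**

****..**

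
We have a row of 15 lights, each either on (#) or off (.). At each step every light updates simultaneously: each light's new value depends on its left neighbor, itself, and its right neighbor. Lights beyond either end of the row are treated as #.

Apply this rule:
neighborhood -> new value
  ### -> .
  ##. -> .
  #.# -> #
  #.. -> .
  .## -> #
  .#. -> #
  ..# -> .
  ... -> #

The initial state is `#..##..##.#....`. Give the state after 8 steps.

.#.#....##.#.##

...#...#.##.##.
.#.#.#.###.##.#
########..##.##
..........#.##.
.########.###.#
##.......##..##
...#####.#...#.
.#.#....##.#.##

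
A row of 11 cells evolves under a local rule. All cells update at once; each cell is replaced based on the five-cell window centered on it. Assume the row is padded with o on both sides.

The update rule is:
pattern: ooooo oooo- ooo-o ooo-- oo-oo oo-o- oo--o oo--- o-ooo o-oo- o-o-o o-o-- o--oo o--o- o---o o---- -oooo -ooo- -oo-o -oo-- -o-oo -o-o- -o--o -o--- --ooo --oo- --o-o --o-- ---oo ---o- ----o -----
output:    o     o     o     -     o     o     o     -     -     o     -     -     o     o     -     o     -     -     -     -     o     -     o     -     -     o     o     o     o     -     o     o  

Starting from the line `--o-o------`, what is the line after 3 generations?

o----ooo--o

ooo---ooooo
oo---o--ooo
o----ooo--o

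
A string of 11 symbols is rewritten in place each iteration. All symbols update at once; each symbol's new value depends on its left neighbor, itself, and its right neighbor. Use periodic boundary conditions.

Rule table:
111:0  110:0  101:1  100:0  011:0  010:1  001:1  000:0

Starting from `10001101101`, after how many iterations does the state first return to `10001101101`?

22

iteration 1: 00010010010
iteration 2: 00110110110
iteration 3: 01001001000
iteration 4: 11011011000
iteration 5: 00100100001
iteration 6: 01101100011
iteration 7: 10010000100
iteration 8: 10110001101
iteration 9: 01000010010
iteration 10: 11000110110
iteration 11: 00001001001
iteration 12: 00011011011
iteration 13: 00100100100
iteration 14: 01101101100
iteration 15: 10010010000
iteration 16: 10110110001
iteration 17: 01001000010
iteration 18: 11011000110
iteration 19: 00100001001
iteration 20: 01100011011
iteration 21: 10000100100
iteration 22: 10001101101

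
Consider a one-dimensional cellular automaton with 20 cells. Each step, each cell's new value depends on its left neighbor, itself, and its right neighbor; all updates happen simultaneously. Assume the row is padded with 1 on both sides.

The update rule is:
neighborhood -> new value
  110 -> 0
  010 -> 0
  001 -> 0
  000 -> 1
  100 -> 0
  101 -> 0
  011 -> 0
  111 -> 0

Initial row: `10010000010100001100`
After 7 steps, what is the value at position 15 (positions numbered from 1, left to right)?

1

step 1: 00000111000001100000
step 2: 01110000011100001110
step 3: 00000111000001100000  (repeats step 1; period 2)
step 7: 00000111000001100000
position 15 holds 1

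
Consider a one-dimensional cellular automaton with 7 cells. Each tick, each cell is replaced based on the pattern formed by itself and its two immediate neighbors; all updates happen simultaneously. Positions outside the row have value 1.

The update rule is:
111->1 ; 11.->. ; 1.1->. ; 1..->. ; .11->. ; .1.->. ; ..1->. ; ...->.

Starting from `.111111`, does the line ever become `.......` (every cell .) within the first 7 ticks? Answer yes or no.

yes

..11111
...1111
....111
.....11
......1
.......
all cells are . at tick 6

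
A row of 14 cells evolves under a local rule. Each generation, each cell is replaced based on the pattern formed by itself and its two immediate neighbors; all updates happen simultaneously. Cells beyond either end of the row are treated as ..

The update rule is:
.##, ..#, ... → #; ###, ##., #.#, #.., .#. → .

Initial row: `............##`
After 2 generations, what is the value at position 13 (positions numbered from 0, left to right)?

#############.
#.............
position 13 holds .

.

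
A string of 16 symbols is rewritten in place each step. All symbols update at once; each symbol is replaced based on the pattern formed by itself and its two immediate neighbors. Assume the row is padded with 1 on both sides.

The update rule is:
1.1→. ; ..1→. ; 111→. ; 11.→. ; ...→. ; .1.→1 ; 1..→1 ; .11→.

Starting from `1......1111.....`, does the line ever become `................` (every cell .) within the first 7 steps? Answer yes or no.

.1.........1....
.11........11...
...1.........1..
1..11........11.
.1...1..........
.11..11.........
...1...1........
step 7 is ...1...1........, still not uniform .

no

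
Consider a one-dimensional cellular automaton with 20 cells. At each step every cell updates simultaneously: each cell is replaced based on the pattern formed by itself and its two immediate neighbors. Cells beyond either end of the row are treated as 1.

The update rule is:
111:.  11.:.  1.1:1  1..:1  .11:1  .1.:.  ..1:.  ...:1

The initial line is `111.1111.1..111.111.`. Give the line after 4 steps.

1..11.1.1..1.1.1.11.

...11...1.1.1..11..1
11.1.11..1.1.1.1.1.1
..1.11.1..1.1.1.1.11
1..11.1.1..1.1.1.11.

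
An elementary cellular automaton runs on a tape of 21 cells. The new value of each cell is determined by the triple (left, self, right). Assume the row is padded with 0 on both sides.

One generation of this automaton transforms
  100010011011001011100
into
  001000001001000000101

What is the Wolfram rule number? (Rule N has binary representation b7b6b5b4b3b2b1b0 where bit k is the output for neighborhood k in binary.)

position 17: 111 → 0  (bit 7 = 0)
position 8: 110 → 1  (bit 6 = 1)
position 9: 101 → 0  (bit 5 = 0)
position 1: 100 → 0  (bit 4 = 0)
position 7: 011 → 0  (bit 3 = 0)
position 0: 010 → 0  (bit 2 = 0)
position 3: 001 → 0  (bit 1 = 0)
position 2: 000 → 1  (bit 0 = 1)
bits b7..b0 = 01000001 = 65

65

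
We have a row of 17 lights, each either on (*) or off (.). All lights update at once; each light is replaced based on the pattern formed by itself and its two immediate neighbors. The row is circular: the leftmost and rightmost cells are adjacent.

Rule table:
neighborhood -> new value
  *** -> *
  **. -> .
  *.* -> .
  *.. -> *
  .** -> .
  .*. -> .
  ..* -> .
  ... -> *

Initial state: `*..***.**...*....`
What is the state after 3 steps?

*..*..*.**..*....

.*..*....**..***.
..*..***...*..*.*
*..*..*.**..*....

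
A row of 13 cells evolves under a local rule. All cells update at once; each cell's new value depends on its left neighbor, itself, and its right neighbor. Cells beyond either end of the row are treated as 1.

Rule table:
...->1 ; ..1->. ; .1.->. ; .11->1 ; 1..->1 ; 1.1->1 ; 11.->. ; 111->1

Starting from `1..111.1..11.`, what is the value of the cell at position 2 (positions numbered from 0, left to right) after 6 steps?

.

.1.11.1.1.1.1
1.11.1.1.1.11
.11.1.1.1.111
11.1.1.1.1111
1.1.1.1.11111
.1.1.1.111111
position 2 holds .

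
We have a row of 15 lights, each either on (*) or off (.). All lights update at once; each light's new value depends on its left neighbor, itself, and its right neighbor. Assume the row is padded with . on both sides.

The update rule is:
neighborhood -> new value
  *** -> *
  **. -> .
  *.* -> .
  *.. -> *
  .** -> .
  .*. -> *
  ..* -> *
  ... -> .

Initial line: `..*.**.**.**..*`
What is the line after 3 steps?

.**.........***
*..*.......*.*.
*****.....**.**

*****.....**.**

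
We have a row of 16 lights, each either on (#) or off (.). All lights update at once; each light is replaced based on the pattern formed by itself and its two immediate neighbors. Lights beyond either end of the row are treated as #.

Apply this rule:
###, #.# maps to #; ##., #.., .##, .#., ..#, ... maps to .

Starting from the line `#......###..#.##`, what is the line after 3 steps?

step 1: ........#....#.#
step 2: ..............#.
step 3: ...............#

...............#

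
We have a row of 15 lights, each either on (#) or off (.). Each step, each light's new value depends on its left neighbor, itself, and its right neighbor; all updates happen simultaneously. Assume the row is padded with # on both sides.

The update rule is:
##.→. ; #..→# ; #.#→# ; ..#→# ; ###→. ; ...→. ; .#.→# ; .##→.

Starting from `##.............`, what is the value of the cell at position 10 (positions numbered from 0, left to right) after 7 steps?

..#...........#
####.........#.
....#.......###
#..###.....#...
.##...#...###.#
#..#.###.#...#.
.####...###.###
position 10 holds #

#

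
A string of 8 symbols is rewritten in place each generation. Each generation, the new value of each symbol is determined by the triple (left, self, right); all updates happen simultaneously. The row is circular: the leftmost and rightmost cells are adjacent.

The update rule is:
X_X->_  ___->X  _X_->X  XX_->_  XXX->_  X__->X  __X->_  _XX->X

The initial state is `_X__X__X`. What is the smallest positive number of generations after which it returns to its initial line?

2

generation 1: _XX_XX_X
generation 2: _X__X__X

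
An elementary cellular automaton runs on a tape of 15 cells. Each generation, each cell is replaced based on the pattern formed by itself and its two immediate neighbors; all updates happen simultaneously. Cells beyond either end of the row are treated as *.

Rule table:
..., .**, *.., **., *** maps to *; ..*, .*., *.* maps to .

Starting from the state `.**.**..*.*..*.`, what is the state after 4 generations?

.**.***....*...
.**.******..**.
.**.*******.**.
.**.*******.**.

.**.*******.**.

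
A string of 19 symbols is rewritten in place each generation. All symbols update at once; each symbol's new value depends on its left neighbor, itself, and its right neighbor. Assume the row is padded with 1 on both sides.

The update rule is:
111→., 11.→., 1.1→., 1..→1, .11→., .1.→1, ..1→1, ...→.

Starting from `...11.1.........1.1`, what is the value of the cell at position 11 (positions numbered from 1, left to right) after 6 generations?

.

1.1...11.......11..
..11.1..1.....1..11
11...11111...1111..
..1.1.....1.1....11
111.11...11.11..1..
......1.1.....11111
position 11 holds .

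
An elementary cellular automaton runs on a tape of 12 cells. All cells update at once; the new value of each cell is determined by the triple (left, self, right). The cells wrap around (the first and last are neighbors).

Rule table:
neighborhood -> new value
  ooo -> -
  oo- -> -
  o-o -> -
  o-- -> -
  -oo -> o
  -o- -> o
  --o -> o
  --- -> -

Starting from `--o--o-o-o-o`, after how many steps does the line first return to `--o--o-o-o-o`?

12

step 1: -oo-oo-o-o-o
step 2: -o--o--o-o-o
step 3: -o-oo-oo-o-o
step 4: -o-o--o--o-o
step 5: -o-o-oo-oo-o
step 6: -o-o-o--o--o
step 7: -o-o-o-oo-oo
step 8: -o-o-o-o--o-
step 9: oo-o-o-o-oo-
step 10: o--o-o-o-o--
step 11: o-oo-o-o-o-o
step 12: --o--o-o-o-o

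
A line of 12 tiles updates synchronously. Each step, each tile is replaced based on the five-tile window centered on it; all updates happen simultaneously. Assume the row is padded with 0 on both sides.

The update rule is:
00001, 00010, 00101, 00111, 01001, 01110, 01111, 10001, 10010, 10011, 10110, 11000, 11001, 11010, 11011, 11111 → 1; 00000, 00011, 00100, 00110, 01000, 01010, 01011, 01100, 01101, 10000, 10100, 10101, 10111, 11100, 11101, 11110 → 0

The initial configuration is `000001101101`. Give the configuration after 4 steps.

010001100100

step 1: 000100011010
step 2: 011001000100
step 3: 000110011000
step 4: 010001100100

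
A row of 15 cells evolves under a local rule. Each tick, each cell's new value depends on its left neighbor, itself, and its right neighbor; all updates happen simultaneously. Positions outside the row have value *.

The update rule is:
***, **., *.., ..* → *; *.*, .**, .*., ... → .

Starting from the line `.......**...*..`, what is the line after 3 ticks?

tick 1: *.....*.**.*.**
tick 2: **...*...*....*
tick 3: ***.*.*.*.*..*.

***.*.*.*.*..*.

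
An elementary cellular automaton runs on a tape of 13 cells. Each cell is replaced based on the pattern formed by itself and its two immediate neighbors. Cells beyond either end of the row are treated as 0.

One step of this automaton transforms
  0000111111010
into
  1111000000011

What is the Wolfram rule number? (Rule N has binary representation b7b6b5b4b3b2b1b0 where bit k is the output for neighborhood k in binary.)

23

position 5: 111 → 0  (bit 7 = 0)
position 9: 110 → 0  (bit 6 = 0)
position 10: 101 → 0  (bit 5 = 0)
position 12: 100 → 1  (bit 4 = 1)
position 4: 011 → 0  (bit 3 = 0)
position 11: 010 → 1  (bit 2 = 1)
position 3: 001 → 1  (bit 1 = 1)
position 0: 000 → 1  (bit 0 = 1)
bits b7..b0 = 00010111 = 23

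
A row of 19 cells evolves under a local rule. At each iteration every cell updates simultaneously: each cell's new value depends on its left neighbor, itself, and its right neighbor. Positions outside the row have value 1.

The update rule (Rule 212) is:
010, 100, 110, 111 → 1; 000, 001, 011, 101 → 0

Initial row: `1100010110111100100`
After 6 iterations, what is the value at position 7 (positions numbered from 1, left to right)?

0

iteration 1: 1110010010011110110
iteration 2: 1111011011001110010
iteration 3: 1111001001100111010
iteration 4: 1111101100110011010
iteration 5: 1111100110011001010
iteration 6: 1111110011001101010
position 7 holds 0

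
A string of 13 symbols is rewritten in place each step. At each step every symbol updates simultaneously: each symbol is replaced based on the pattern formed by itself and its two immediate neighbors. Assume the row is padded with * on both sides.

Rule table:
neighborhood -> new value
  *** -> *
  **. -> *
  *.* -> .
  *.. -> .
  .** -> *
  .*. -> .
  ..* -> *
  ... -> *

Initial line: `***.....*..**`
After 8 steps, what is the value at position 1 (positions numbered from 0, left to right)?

***.****..***
***.****.****
***.****.****  (fixed point — unchanged through step 8)
position 1 holds *

*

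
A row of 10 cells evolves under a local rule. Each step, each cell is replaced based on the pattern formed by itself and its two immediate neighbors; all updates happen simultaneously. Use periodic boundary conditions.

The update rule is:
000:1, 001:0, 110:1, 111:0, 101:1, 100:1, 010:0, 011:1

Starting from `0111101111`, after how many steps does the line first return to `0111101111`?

15

1100111001
0110101101
1111011110
1001110011
1101011010
1110111101
0011100111
1010110101
1101111011
0111001110
0101101011
1011110111
1110011100
1011010110
0111101111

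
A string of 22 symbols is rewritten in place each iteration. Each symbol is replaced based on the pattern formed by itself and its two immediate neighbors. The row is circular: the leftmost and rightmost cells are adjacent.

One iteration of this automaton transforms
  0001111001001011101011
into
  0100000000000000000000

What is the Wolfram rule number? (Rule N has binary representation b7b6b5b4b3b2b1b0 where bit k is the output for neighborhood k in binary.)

position 4: 111 → 0  (bit 7 = 0)
position 6: 110 → 0  (bit 6 = 0)
position 13: 101 → 0  (bit 5 = 0)
position 0: 100 → 0  (bit 4 = 0)
position 3: 011 → 0  (bit 3 = 0)
position 9: 010 → 0  (bit 2 = 0)
position 2: 001 → 0  (bit 1 = 0)
position 1: 000 → 1  (bit 0 = 1)
bits b7..b0 = 00000001 = 1

1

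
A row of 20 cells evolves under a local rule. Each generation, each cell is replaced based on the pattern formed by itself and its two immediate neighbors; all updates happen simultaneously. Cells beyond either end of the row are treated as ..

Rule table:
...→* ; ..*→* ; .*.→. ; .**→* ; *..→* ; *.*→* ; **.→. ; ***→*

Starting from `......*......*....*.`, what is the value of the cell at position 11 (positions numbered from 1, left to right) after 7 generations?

*

******.******.****.*
*****.******.****.*.
****.******.****.*.*
***.******.****.*.*.
**.******.****.*.*.*
*.******.****.*.*.*.
.******.****.*.*.*.*
position 11 holds *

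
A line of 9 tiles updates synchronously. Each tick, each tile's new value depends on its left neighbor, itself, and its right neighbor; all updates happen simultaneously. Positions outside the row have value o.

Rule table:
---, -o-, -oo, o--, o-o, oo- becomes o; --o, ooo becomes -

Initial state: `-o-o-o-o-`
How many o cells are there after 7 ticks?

ooooooooo
---------
oooooooo-
-------oo
oooooo-o-
-----oooo
oooo-o---
count of o: 5

5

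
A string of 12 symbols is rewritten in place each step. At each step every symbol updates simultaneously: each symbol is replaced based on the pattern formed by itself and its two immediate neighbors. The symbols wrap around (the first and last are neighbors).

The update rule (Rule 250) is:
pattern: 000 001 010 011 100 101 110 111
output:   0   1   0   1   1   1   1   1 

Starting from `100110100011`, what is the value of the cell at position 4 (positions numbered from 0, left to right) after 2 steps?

step 1: 111111010111
step 2: 111111101111
position 4 holds 1

1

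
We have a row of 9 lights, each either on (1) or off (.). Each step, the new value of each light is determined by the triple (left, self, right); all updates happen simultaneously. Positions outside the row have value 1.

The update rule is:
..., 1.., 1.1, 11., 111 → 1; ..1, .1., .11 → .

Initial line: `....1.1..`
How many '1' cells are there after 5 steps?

111..1.1.
1111..1.1
11111..1.
111111..1
1111111..
count of 1: 7

7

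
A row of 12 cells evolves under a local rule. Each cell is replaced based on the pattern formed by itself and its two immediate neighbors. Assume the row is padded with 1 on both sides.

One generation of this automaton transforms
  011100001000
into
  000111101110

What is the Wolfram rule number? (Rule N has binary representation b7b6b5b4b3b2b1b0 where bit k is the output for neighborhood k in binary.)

85

position 2: 111 → 0  (bit 7 = 0)
position 3: 110 → 1  (bit 6 = 1)
position 0: 101 → 0  (bit 5 = 0)
position 4: 100 → 1  (bit 4 = 1)
position 1: 011 → 0  (bit 3 = 0)
position 8: 010 → 1  (bit 2 = 1)
position 7: 001 → 0  (bit 1 = 0)
position 5: 000 → 1  (bit 0 = 1)
bits b7..b0 = 01010101 = 85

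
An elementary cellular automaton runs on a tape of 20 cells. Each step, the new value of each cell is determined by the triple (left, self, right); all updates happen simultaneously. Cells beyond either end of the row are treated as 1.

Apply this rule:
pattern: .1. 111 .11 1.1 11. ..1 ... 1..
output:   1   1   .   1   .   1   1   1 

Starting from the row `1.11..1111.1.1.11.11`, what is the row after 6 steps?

.1.1.1.1.111.1.1.111

.1..11.11.11111..1.1
1111..1..1.111.1111.
111.1111111.1.1.11.1
11.1.11111.11111..1.
1.111.111.1.111.1111
.1.1.1.1.111.1.1.111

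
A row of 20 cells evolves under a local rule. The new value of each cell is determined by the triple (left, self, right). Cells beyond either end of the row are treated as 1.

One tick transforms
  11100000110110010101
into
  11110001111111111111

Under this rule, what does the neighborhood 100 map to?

1

At position 3 the neighborhood is 100; the next row has 1 there.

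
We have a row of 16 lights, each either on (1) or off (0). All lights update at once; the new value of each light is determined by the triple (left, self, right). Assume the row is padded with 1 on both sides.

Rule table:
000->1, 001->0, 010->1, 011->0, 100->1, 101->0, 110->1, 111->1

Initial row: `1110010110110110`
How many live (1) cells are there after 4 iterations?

iteration 1: 1111010010010010
iteration 2: 1111011011011010
iteration 3: 1111001001001010
iteration 4: 1111101101101010
count of 1: 11

11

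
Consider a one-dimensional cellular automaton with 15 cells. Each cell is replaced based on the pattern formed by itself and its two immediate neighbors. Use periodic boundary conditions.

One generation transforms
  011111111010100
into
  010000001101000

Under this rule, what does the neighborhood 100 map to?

At position 13 the neighborhood is 100; the next row has 0 there.

0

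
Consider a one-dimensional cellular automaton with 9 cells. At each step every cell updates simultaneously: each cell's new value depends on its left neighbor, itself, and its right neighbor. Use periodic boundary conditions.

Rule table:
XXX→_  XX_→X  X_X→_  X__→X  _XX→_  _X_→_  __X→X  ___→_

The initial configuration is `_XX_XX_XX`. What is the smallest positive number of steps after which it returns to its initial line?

__X__X__X
XX_XX_XX_
_X__X__X_
X_XX_XX_X
X__X__X__
_XX_XX_XX

6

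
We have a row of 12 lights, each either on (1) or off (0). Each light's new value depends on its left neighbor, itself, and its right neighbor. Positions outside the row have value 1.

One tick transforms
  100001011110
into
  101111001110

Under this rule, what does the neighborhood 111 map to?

1

At position 8 the neighborhood is 111; the next row has 1 there.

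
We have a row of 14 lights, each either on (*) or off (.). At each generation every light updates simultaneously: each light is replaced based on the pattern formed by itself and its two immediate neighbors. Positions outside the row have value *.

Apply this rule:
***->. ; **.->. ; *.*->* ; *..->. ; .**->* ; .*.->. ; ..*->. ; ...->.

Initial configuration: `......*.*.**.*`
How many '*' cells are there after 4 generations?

.......*.**.**
........**.**.
........*.**.*
.........**.**
count of *: 4

4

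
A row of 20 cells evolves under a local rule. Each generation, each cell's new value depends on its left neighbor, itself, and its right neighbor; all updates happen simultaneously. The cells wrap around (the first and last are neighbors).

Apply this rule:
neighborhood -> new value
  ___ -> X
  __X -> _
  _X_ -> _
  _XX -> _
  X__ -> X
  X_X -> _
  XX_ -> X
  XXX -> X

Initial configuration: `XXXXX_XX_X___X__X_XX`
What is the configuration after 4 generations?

XXXXX__X__XX__X____X
XXXXXX__X__XX__XXX__
_XXXXXX__X__XX__XXX_
__XXXXXX__X__XX__XXX

__XXXXXX__X__XX__XXX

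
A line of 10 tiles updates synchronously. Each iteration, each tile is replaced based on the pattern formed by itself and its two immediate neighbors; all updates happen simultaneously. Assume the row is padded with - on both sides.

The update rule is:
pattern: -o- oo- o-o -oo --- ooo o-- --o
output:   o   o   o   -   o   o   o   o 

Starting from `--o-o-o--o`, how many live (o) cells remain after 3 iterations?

9

iteration 1: oooooooooo
iteration 2: -ooooooooo
iteration 3: o-oooooooo
count of o: 9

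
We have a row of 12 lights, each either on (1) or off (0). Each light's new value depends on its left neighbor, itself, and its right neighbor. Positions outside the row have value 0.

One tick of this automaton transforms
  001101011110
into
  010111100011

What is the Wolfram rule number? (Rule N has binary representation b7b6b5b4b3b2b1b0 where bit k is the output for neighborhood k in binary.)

position 8: 111 → 0  (bit 7 = 0)
position 3: 110 → 1  (bit 6 = 1)
position 4: 101 → 1  (bit 5 = 1)
position 11: 100 → 1  (bit 4 = 1)
position 2: 011 → 0  (bit 3 = 0)
position 5: 010 → 1  (bit 2 = 1)
position 1: 001 → 1  (bit 1 = 1)
position 0: 000 → 0  (bit 0 = 0)
bits b7..b0 = 01110110 = 118

118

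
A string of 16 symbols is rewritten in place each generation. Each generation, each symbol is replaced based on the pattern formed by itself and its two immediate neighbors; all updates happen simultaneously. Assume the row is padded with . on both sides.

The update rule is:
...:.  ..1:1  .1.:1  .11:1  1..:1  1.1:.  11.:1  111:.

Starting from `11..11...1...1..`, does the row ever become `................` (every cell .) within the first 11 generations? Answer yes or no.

no

1111111.111.111.
1.....1.1.1.1.11
11...11.1.1.1.11
111.111.1.1.1.11
1.1.1.1.1.1.1.11
1.1.1.1.1.1.1.11  (fixed point — unchanged through generation 11)
generation 11 is 1.1.1.1.1.1.1.11, still not uniform .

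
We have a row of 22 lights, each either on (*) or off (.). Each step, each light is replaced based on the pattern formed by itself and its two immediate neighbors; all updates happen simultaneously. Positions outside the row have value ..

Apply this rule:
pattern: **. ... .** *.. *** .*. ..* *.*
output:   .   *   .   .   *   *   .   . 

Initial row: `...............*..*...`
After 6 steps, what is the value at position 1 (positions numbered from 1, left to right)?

step 1: **************.*..*.**
step 2: .************..*..*...
step 3: ..**********...*..*.**
step 4: *..********..*.*..*...
step 5: *...******...*.*..*.**
step 6: *.*..****..*.*.*..*...
position 1 holds *

*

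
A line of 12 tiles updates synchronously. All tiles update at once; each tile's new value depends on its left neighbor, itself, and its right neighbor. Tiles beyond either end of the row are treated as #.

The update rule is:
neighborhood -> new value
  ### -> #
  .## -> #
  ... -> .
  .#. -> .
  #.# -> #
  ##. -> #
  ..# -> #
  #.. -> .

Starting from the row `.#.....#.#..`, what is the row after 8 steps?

###.########

step 1: #.....#.#..#
step 2: #....#.#..##
step 3: #...#.#..###
step 4: #..#.#..####
step 5: #.#.#..#####
step 6: ##.#..######
step 7: ###..#######
step 8: ###.########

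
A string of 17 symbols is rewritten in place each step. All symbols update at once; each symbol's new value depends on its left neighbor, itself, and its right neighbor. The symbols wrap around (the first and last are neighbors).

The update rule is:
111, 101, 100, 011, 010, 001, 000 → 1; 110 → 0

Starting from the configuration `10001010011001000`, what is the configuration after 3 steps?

11111111110111111
11111111101111111
11111111011111111

11111111011111111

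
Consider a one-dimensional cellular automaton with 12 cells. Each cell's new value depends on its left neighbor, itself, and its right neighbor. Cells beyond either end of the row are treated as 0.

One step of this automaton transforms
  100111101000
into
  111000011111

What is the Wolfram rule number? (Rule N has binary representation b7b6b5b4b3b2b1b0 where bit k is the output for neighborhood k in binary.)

position 4: 111 → 0  (bit 7 = 0)
position 6: 110 → 0  (bit 6 = 0)
position 7: 101 → 1  (bit 5 = 1)
position 1: 100 → 1  (bit 4 = 1)
position 3: 011 → 0  (bit 3 = 0)
position 0: 010 → 1  (bit 2 = 1)
position 2: 001 → 1  (bit 1 = 1)
position 10: 000 → 1  (bit 0 = 1)
bits b7..b0 = 00110111 = 55

55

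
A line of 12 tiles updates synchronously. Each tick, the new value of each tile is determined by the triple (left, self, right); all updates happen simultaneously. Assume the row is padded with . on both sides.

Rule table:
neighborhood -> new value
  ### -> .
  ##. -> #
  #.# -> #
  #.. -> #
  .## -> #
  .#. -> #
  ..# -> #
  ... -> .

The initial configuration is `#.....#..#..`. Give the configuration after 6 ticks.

tick 1: ##...######.
tick 2: ###.##....##
tick 3: #.#####..###
tick 4: ###...####.#
tick 5: #.##.##..###
tick 6: ##########.#

##########.#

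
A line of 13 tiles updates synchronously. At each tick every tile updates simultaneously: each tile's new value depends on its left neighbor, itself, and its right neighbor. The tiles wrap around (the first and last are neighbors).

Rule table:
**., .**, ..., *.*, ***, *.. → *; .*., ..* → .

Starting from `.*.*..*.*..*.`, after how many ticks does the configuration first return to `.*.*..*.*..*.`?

13

..*.*..*.*..*
*..*.*..*.*..
.*..*.*..*.*.
..*..*.*..*.*
*..*..*.*..*.
.*..*..*.*..*
*.*..*..*.*..
.*.*..*..*.*.
..*.*..*..*.*
*..*.*..*..*.
.*..*.*..*..*
*.*..*.*..*..
.*.*..*.*..*.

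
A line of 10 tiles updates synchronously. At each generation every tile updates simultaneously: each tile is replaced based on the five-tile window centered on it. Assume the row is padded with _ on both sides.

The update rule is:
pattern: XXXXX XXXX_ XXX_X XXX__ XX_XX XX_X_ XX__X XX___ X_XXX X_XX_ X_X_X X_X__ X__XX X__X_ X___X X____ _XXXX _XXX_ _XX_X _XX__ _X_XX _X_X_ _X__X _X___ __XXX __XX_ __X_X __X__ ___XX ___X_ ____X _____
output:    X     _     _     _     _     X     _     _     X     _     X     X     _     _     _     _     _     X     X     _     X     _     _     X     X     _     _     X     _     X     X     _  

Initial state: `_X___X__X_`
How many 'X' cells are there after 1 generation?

XXX_XX__XX
count of X: 7

7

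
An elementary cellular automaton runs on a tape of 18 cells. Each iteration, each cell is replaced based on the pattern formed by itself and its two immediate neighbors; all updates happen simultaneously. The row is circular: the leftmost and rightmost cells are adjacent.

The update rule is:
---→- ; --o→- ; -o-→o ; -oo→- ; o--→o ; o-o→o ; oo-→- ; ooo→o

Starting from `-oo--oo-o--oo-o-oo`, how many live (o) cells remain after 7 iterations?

10

o--o---ooo---ooo--
oo-oo---o-o---o-o-
--o--o--oooo--oooo
o-oo-oo--oo-o--oo-
oo--o--o---ooo---o
o-o-oo-oo---o-o---
oooo--o--o--oooo--
count of o: 10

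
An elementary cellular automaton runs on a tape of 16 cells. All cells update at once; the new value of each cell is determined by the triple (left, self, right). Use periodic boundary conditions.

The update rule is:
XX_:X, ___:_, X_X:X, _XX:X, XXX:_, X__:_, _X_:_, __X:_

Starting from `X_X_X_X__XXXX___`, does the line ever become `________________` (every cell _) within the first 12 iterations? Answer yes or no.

iteration 1: _X_X_X___X__X___
iteration 2: __X_X___________
iteration 3: ___X____________
iteration 4: ________________
all cells are _ at iteration 4

yes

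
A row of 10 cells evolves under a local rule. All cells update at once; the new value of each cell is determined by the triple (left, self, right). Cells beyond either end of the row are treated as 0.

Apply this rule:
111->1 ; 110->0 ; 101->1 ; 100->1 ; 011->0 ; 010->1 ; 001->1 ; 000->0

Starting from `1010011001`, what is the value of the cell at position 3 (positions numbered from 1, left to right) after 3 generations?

1

1111100111
0111011010
1010100111
position 3 holds 1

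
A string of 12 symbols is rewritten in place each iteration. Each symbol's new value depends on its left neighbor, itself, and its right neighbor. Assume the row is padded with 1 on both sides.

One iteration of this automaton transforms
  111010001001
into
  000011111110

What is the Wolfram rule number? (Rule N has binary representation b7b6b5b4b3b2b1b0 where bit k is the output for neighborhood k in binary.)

23

position 0: 111 → 0  (bit 7 = 0)
position 2: 110 → 0  (bit 6 = 0)
position 3: 101 → 0  (bit 5 = 0)
position 5: 100 → 1  (bit 4 = 1)
position 11: 011 → 0  (bit 3 = 0)
position 4: 010 → 1  (bit 2 = 1)
position 7: 001 → 1  (bit 1 = 1)
position 6: 000 → 1  (bit 0 = 1)
bits b7..b0 = 00010111 = 23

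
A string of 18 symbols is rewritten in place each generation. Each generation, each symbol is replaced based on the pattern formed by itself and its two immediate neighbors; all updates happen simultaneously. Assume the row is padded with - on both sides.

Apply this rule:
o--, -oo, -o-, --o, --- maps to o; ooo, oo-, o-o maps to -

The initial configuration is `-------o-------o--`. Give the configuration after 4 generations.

generation 1: oooooooooooooooooo
generation 2: o-----------------
generation 3: oooooooooooooooooo  (repeats generation 1; period 2)
generation 4: o-----------------

o-----------------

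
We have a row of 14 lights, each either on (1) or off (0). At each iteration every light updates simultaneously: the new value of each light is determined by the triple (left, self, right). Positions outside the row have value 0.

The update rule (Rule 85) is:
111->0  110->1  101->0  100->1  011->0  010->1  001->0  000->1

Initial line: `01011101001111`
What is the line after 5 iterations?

01000101100001
01110100111101
00010110000101
11010011110101
01011000010101

01011000010101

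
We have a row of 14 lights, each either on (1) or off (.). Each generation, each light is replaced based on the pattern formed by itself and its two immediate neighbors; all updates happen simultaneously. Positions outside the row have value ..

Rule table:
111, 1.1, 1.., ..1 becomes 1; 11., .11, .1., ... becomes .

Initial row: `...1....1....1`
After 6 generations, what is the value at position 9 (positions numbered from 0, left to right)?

.

..1.1..1.1..1.
.1.1.11.1.11.1
1.1.1..1.1..1.
.1.1.11.1.11.1  (repeats generation 2; period 2)
generation 6: .1.1.11.1.11.1
position 9 holds .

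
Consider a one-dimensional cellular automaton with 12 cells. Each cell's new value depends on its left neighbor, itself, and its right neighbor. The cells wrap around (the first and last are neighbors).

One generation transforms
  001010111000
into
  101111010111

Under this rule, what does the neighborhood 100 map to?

1

At position 9 the neighborhood is 100; the next row has 1 there.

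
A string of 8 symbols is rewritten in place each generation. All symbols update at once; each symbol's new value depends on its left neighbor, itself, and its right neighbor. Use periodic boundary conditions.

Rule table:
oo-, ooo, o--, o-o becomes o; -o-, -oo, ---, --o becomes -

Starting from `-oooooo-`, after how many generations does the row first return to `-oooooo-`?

generation 1: --oooooo
generation 2: o--ooooo
generation 3: oo--oooo
generation 4: ooo--ooo
generation 5: oooo--oo
generation 6: ooooo--o
generation 7: oooooo--
generation 8: -oooooo-

8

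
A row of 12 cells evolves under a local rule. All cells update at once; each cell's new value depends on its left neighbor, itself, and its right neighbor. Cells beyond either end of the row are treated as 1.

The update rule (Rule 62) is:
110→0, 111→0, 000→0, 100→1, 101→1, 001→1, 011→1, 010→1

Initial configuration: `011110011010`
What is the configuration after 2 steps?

step 1: 110001110111
step 2: 001011001100

001011001100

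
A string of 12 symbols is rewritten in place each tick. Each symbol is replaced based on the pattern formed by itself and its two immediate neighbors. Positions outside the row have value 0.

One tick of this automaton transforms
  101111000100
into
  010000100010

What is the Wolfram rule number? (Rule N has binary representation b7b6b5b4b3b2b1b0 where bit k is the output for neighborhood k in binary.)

position 3: 111 → 0  (bit 7 = 0)
position 5: 110 → 0  (bit 6 = 0)
position 1: 101 → 1  (bit 5 = 1)
position 6: 100 → 1  (bit 4 = 1)
position 2: 011 → 0  (bit 3 = 0)
position 0: 010 → 0  (bit 2 = 0)
position 8: 001 → 0  (bit 1 = 0)
position 7: 000 → 0  (bit 0 = 0)
bits b7..b0 = 00110000 = 48

48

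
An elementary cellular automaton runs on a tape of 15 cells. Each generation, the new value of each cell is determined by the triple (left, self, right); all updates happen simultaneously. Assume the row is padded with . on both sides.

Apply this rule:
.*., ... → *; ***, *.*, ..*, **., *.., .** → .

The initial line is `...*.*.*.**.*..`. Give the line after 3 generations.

**.*.*.*....*.*

generation 1: **.*.*.*....*.*
generation 2: ...*.*.*.**.*.*
generation 3: **.*.*.*....*.*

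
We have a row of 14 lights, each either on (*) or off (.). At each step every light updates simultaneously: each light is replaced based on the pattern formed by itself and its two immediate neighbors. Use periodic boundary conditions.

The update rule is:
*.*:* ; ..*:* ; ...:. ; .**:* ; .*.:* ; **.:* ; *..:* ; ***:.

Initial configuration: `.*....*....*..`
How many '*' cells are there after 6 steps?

***..***..***.
*.****.****.**
***..***..***.  (repeats step 1; period 2)
step 6: *.****.****.**
count of *: 11

11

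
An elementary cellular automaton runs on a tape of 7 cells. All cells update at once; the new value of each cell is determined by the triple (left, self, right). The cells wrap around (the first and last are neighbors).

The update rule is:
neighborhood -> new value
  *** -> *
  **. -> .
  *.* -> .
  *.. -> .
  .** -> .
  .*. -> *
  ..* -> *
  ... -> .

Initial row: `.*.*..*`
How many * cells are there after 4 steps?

.*.*.**
.*.*...
**.*...
...*..*
count of *: 2

2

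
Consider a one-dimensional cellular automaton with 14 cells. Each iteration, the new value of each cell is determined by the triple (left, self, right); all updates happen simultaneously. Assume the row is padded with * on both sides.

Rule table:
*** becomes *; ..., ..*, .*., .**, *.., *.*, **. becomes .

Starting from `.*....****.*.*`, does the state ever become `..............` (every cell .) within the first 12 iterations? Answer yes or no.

iteration 1: .......**.....
iteration 2: ..............
all cells are . at iteration 2

yes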